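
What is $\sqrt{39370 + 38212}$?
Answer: $\sqrt{77582} \approx 278.54$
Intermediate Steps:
$\sqrt{39370 + 38212} = \sqrt{77582}$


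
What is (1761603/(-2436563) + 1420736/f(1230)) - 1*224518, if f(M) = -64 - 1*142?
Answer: -58077419748595/250965989 ≈ -2.3142e+5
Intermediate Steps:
f(M) = -206 (f(M) = -64 - 142 = -206)
(1761603/(-2436563) + 1420736/f(1230)) - 1*224518 = (1761603/(-2436563) + 1420736/(-206)) - 1*224518 = (1761603*(-1/2436563) + 1420736*(-1/206)) - 224518 = (-1761603/2436563 - 710368/103) - 224518 = -1731037830293/250965989 - 224518 = -58077419748595/250965989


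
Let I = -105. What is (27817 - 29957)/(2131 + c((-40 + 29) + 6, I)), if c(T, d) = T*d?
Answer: -535/664 ≈ -0.80572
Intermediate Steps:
(27817 - 29957)/(2131 + c((-40 + 29) + 6, I)) = (27817 - 29957)/(2131 + ((-40 + 29) + 6)*(-105)) = -2140/(2131 + (-11 + 6)*(-105)) = -2140/(2131 - 5*(-105)) = -2140/(2131 + 525) = -2140/2656 = -2140*1/2656 = -535/664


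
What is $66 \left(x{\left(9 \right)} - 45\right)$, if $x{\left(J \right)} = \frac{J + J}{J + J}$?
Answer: $-2904$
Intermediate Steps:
$x{\left(J \right)} = 1$ ($x{\left(J \right)} = \frac{2 J}{2 J} = 2 J \frac{1}{2 J} = 1$)
$66 \left(x{\left(9 \right)} - 45\right) = 66 \left(1 - 45\right) = 66 \left(-44\right) = -2904$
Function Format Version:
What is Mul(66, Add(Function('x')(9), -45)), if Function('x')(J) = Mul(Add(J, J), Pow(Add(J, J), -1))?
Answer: -2904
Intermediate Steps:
Function('x')(J) = 1 (Function('x')(J) = Mul(Mul(2, J), Pow(Mul(2, J), -1)) = Mul(Mul(2, J), Mul(Rational(1, 2), Pow(J, -1))) = 1)
Mul(66, Add(Function('x')(9), -45)) = Mul(66, Add(1, -45)) = Mul(66, -44) = -2904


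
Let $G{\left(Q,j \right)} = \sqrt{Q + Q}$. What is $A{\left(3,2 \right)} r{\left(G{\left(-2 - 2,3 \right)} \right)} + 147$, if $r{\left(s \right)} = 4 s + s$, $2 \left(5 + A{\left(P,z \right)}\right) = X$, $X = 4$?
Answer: $147 - 30 i \sqrt{2} \approx 147.0 - 42.426 i$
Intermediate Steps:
$G{\left(Q,j \right)} = \sqrt{2} \sqrt{Q}$ ($G{\left(Q,j \right)} = \sqrt{2 Q} = \sqrt{2} \sqrt{Q}$)
$A{\left(P,z \right)} = -3$ ($A{\left(P,z \right)} = -5 + \frac{1}{2} \cdot 4 = -5 + 2 = -3$)
$r{\left(s \right)} = 5 s$
$A{\left(3,2 \right)} r{\left(G{\left(-2 - 2,3 \right)} \right)} + 147 = - 3 \cdot 5 \sqrt{2} \sqrt{-2 - 2} + 147 = - 3 \cdot 5 \sqrt{2} \sqrt{-4} + 147 = - 3 \cdot 5 \sqrt{2} \cdot 2 i + 147 = - 3 \cdot 5 \cdot 2 i \sqrt{2} + 147 = - 3 \cdot 10 i \sqrt{2} + 147 = - 30 i \sqrt{2} + 147 = 147 - 30 i \sqrt{2}$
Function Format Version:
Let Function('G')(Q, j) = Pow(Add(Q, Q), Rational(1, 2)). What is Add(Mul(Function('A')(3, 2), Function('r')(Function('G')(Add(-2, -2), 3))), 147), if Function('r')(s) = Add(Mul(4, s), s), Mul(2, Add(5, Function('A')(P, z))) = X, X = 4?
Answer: Add(147, Mul(-30, I, Pow(2, Rational(1, 2)))) ≈ Add(147.00, Mul(-42.426, I))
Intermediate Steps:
Function('G')(Q, j) = Mul(Pow(2, Rational(1, 2)), Pow(Q, Rational(1, 2))) (Function('G')(Q, j) = Pow(Mul(2, Q), Rational(1, 2)) = Mul(Pow(2, Rational(1, 2)), Pow(Q, Rational(1, 2))))
Function('A')(P, z) = -3 (Function('A')(P, z) = Add(-5, Mul(Rational(1, 2), 4)) = Add(-5, 2) = -3)
Function('r')(s) = Mul(5, s)
Add(Mul(Function('A')(3, 2), Function('r')(Function('G')(Add(-2, -2), 3))), 147) = Add(Mul(-3, Mul(5, Mul(Pow(2, Rational(1, 2)), Pow(Add(-2, -2), Rational(1, 2))))), 147) = Add(Mul(-3, Mul(5, Mul(Pow(2, Rational(1, 2)), Pow(-4, Rational(1, 2))))), 147) = Add(Mul(-3, Mul(5, Mul(Pow(2, Rational(1, 2)), Mul(2, I)))), 147) = Add(Mul(-3, Mul(5, Mul(2, I, Pow(2, Rational(1, 2))))), 147) = Add(Mul(-3, Mul(10, I, Pow(2, Rational(1, 2)))), 147) = Add(Mul(-30, I, Pow(2, Rational(1, 2))), 147) = Add(147, Mul(-30, I, Pow(2, Rational(1, 2))))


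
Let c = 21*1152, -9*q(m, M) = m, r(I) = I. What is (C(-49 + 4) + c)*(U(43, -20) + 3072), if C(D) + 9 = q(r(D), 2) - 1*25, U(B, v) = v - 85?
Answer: 71691621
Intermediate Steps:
q(m, M) = -m/9
U(B, v) = -85 + v
c = 24192
C(D) = -34 - D/9 (C(D) = -9 + (-D/9 - 1*25) = -9 + (-D/9 - 25) = -9 + (-25 - D/9) = -34 - D/9)
(C(-49 + 4) + c)*(U(43, -20) + 3072) = ((-34 - (-49 + 4)/9) + 24192)*((-85 - 20) + 3072) = ((-34 - ⅑*(-45)) + 24192)*(-105 + 3072) = ((-34 + 5) + 24192)*2967 = (-29 + 24192)*2967 = 24163*2967 = 71691621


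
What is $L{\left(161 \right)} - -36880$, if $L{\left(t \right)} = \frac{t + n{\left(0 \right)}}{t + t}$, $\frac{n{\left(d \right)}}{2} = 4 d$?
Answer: $\frac{73761}{2} \approx 36881.0$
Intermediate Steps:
$n{\left(d \right)} = 8 d$ ($n{\left(d \right)} = 2 \cdot 4 d = 8 d$)
$L{\left(t \right)} = \frac{1}{2}$ ($L{\left(t \right)} = \frac{t + 8 \cdot 0}{t + t} = \frac{t + 0}{2 t} = t \frac{1}{2 t} = \frac{1}{2}$)
$L{\left(161 \right)} - -36880 = \frac{1}{2} - -36880 = \frac{1}{2} + 36880 = \frac{73761}{2}$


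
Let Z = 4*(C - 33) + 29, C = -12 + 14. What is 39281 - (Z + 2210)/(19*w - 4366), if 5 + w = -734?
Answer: 723047482/18407 ≈ 39281.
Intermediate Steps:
w = -739 (w = -5 - 734 = -739)
C = 2
Z = -95 (Z = 4*(2 - 33) + 29 = 4*(-31) + 29 = -124 + 29 = -95)
39281 - (Z + 2210)/(19*w - 4366) = 39281 - (-95 + 2210)/(19*(-739) - 4366) = 39281 - 2115/(-14041 - 4366) = 39281 - 2115/(-18407) = 39281 - 2115*(-1)/18407 = 39281 - 1*(-2115/18407) = 39281 + 2115/18407 = 723047482/18407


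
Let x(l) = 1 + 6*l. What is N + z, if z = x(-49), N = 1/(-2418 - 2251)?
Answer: -1368018/4669 ≈ -293.00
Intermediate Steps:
N = -1/4669 (N = 1/(-4669) = -1/4669 ≈ -0.00021418)
z = -293 (z = 1 + 6*(-49) = 1 - 294 = -293)
N + z = -1/4669 - 293 = -1368018/4669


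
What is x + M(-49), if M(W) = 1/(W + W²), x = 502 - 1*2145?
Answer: -3864335/2352 ≈ -1643.0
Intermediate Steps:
x = -1643 (x = 502 - 2145 = -1643)
x + M(-49) = -1643 + 1/((-49)*(1 - 49)) = -1643 - 1/49/(-48) = -1643 - 1/49*(-1/48) = -1643 + 1/2352 = -3864335/2352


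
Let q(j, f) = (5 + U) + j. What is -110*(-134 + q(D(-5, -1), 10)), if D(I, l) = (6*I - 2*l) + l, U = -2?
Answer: 17600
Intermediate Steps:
D(I, l) = -l + 6*I (D(I, l) = (-2*l + 6*I) + l = -l + 6*I)
q(j, f) = 3 + j (q(j, f) = (5 - 2) + j = 3 + j)
-110*(-134 + q(D(-5, -1), 10)) = -110*(-134 + (3 + (-1*(-1) + 6*(-5)))) = -110*(-134 + (3 + (1 - 30))) = -110*(-134 + (3 - 29)) = -110*(-134 - 26) = -110*(-160) = 17600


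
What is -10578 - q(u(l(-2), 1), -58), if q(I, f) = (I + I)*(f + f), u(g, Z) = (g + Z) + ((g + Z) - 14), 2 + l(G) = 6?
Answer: -11506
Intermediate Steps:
l(G) = 4 (l(G) = -2 + 6 = 4)
u(g, Z) = -14 + 2*Z + 2*g (u(g, Z) = (Z + g) + ((Z + g) - 14) = (Z + g) + (-14 + Z + g) = -14 + 2*Z + 2*g)
q(I, f) = 4*I*f (q(I, f) = (2*I)*(2*f) = 4*I*f)
-10578 - q(u(l(-2), 1), -58) = -10578 - 4*(-14 + 2*1 + 2*4)*(-58) = -10578 - 4*(-14 + 2 + 8)*(-58) = -10578 - 4*(-4)*(-58) = -10578 - 1*928 = -10578 - 928 = -11506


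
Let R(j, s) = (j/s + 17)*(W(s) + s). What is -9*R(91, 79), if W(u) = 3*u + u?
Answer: -64530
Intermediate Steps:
W(u) = 4*u
R(j, s) = 5*s*(17 + j/s) (R(j, s) = (j/s + 17)*(4*s + s) = (17 + j/s)*(5*s) = 5*s*(17 + j/s))
-9*R(91, 79) = -9*(5*91 + 85*79) = -9*(455 + 6715) = -9*7170 = -64530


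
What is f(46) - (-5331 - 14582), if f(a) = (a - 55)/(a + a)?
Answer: 1831987/92 ≈ 19913.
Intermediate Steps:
f(a) = (-55 + a)/(2*a) (f(a) = (-55 + a)/((2*a)) = (-55 + a)*(1/(2*a)) = (-55 + a)/(2*a))
f(46) - (-5331 - 14582) = (½)*(-55 + 46)/46 - (-5331 - 14582) = (½)*(1/46)*(-9) - 1*(-19913) = -9/92 + 19913 = 1831987/92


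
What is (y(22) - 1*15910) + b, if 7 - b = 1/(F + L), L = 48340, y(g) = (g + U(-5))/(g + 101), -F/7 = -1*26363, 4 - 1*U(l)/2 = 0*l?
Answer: -151841439494/9548121 ≈ -15903.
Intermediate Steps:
U(l) = 8 (U(l) = 8 - 0*l = 8 - 2*0 = 8 + 0 = 8)
F = 184541 (F = -(-7)*26363 = -7*(-26363) = 184541)
y(g) = (8 + g)/(101 + g) (y(g) = (g + 8)/(g + 101) = (8 + g)/(101 + g))
b = 1630166/232881 (b = 7 - 1/(184541 + 48340) = 7 - 1/232881 = 1630166/232881 ≈ 7.0000)
(y(22) - 1*15910) + b = ((8 + 22)/(101 + 22) - 1*15910) + 1630166/232881 = (30/123 - 15910) + 1630166/232881 = ((1/123)*30 - 15910) + 1630166/232881 = (10/41 - 15910) + 1630166/232881 = -652300/41 + 1630166/232881 = -151841439494/9548121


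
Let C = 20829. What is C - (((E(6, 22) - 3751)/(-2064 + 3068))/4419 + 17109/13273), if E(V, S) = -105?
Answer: 306625576876324/14722000137 ≈ 20828.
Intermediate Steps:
C - (((E(6, 22) - 3751)/(-2064 + 3068))/4419 + 17109/13273) = 20829 - (((-105 - 3751)/(-2064 + 3068))/4419 + 17109/13273) = 20829 - (-3856/1004*(1/4419) + 17109*(1/13273)) = 20829 - (-3856*1/1004*(1/4419) + 17109/13273) = 20829 - (-964/251*1/4419 + 17109/13273) = 20829 - (-964/1109169 + 17109/13273) = 20829 - 1*18963977249/14722000137 = 20829 - 18963977249/14722000137 = 306625576876324/14722000137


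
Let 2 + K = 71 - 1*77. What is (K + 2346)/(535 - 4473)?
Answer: -1169/1969 ≈ -0.59370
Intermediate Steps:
K = -8 (K = -2 + (71 - 1*77) = -2 + (71 - 77) = -2 - 6 = -8)
(K + 2346)/(535 - 4473) = (-8 + 2346)/(535 - 4473) = 2338/(-3938) = 2338*(-1/3938) = -1169/1969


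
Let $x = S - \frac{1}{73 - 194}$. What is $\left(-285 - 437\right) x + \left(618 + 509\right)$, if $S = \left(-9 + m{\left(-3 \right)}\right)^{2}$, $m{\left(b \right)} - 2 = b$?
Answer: $- \frac{8600555}{121} \approx -71079.0$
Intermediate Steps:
$m{\left(b \right)} = 2 + b$
$S = 100$ ($S = \left(-9 + \left(2 - 3\right)\right)^{2} = \left(-9 - 1\right)^{2} = \left(-10\right)^{2} = 100$)
$x = \frac{12101}{121}$ ($x = 100 - \frac{1}{73 - 194} = 100 - \frac{1}{-121} = 100 - - \frac{1}{121} = 100 + \frac{1}{121} = \frac{12101}{121} \approx 100.01$)
$\left(-285 - 437\right) x + \left(618 + 509\right) = \left(-285 - 437\right) \frac{12101}{121} + \left(618 + 509\right) = \left(-285 - 437\right) \frac{12101}{121} + 1127 = \left(-722\right) \frac{12101}{121} + 1127 = - \frac{8736922}{121} + 1127 = - \frac{8600555}{121}$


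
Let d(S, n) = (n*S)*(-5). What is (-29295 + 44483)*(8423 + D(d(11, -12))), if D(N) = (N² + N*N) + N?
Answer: 13369738204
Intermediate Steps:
d(S, n) = -5*S*n (d(S, n) = (S*n)*(-5) = -5*S*n)
D(N) = N + 2*N² (D(N) = (N² + N²) + N = 2*N² + N = N + 2*N²)
(-29295 + 44483)*(8423 + D(d(11, -12))) = (-29295 + 44483)*(8423 + (-5*11*(-12))*(1 + 2*(-5*11*(-12)))) = 15188*(8423 + 660*(1 + 2*660)) = 15188*(8423 + 660*(1 + 1320)) = 15188*(8423 + 660*1321) = 15188*(8423 + 871860) = 15188*880283 = 13369738204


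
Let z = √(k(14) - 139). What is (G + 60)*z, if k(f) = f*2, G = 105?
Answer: 165*I*√111 ≈ 1738.4*I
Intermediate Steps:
k(f) = 2*f
z = I*√111 (z = √(2*14 - 139) = √(28 - 139) = √(-111) = I*√111 ≈ 10.536*I)
(G + 60)*z = (105 + 60)*(I*√111) = 165*(I*√111) = 165*I*√111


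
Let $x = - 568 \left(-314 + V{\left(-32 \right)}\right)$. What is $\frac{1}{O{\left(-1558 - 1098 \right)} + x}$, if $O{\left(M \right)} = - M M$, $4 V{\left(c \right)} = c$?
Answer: $- \frac{1}{6871440} \approx -1.4553 \cdot 10^{-7}$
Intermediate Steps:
$V{\left(c \right)} = \frac{c}{4}$
$x = 182896$ ($x = - 568 \left(-314 + \frac{1}{4} \left(-32\right)\right) = - 568 \left(-314 - 8\right) = \left(-568\right) \left(-322\right) = 182896$)
$O{\left(M \right)} = - M^{2}$
$\frac{1}{O{\left(-1558 - 1098 \right)} + x} = \frac{1}{- \left(-1558 - 1098\right)^{2} + 182896} = \frac{1}{- \left(-2656\right)^{2} + 182896} = \frac{1}{\left(-1\right) 7054336 + 182896} = \frac{1}{-7054336 + 182896} = \frac{1}{-6871440} = - \frac{1}{6871440}$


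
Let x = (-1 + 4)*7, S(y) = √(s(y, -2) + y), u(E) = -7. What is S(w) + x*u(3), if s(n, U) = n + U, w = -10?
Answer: -147 + I*√22 ≈ -147.0 + 4.6904*I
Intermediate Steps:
s(n, U) = U + n
S(y) = √(-2 + 2*y) (S(y) = √((-2 + y) + y) = √(-2 + 2*y))
x = 21 (x = 3*7 = 21)
S(w) + x*u(3) = √(-2 + 2*(-10)) + 21*(-7) = √(-2 - 20) - 147 = √(-22) - 147 = I*√22 - 147 = -147 + I*√22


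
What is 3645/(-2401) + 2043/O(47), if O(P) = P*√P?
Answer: -3645/2401 + 2043*√47/2209 ≈ 4.8224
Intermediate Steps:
O(P) = P^(3/2)
3645/(-2401) + 2043/O(47) = 3645/(-2401) + 2043/(47^(3/2)) = 3645*(-1/2401) + 2043/((47*√47)) = -3645/2401 + 2043*(√47/2209) = -3645/2401 + 2043*√47/2209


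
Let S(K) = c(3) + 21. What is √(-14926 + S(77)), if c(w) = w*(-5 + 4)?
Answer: 2*I*√3727 ≈ 122.1*I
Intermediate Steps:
c(w) = -w (c(w) = w*(-1) = -w)
S(K) = 18 (S(K) = -1*3 + 21 = -3 + 21 = 18)
√(-14926 + S(77)) = √(-14926 + 18) = √(-14908) = 2*I*√3727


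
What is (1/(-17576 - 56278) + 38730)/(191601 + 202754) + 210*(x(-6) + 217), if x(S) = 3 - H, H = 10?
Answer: 1284401873262419/29124694170 ≈ 44100.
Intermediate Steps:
x(S) = -7 (x(S) = 3 - 1*10 = 3 - 10 = -7)
(1/(-17576 - 56278) + 38730)/(191601 + 202754) + 210*(x(-6) + 217) = (1/(-17576 - 56278) + 38730)/(191601 + 202754) + 210*(-7 + 217) = (1/(-73854) + 38730)/394355 + 210*210 = (-1/73854 + 38730)*(1/394355) + 44100 = (2860365419/73854)*(1/394355) + 44100 = 2860365419/29124694170 + 44100 = 1284401873262419/29124694170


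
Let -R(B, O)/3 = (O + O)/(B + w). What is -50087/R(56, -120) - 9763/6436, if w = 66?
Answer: -4916867633/579240 ≈ -8488.5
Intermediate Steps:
R(B, O) = -6*O/(66 + B) (R(B, O) = -3*(O + O)/(B + 66) = -3*2*O/(66 + B) = -6*O/(66 + B))
-50087/R(56, -120) - 9763/6436 = -50087/((-6*(-120)/(66 + 56))) - 9763/6436 = -50087/((-6*(-120)/122)) - 9763*1/6436 = -50087/((-6*(-120)*1/122)) - 9763/6436 = -50087/360/61 - 9763/6436 = -50087*61/360 - 9763/6436 = -3055307/360 - 9763/6436 = -4916867633/579240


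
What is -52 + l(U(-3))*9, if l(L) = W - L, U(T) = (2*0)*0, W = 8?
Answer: 20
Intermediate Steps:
U(T) = 0 (U(T) = 0*0 = 0)
l(L) = 8 - L
-52 + l(U(-3))*9 = -52 + (8 - 1*0)*9 = -52 + (8 + 0)*9 = -52 + 8*9 = -52 + 72 = 20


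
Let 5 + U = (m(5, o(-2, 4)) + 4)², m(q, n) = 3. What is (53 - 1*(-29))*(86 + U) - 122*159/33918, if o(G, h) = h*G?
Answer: 60257747/5653 ≈ 10659.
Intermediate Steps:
o(G, h) = G*h
U = 44 (U = -5 + (3 + 4)² = -5 + 7² = -5 + 49 = 44)
(53 - 1*(-29))*(86 + U) - 122*159/33918 = (53 - 1*(-29))*(86 + 44) - 122*159/33918 = (53 + 29)*130 - 19398/33918 = 82*130 - 1*3233/5653 = 10660 - 3233/5653 = 60257747/5653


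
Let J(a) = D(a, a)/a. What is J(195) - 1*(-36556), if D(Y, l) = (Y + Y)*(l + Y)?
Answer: 37336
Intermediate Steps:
D(Y, l) = 2*Y*(Y + l) (D(Y, l) = (2*Y)*(Y + l) = 2*Y*(Y + l))
J(a) = 4*a (J(a) = (2*a*(a + a))/a = (2*a*(2*a))/a = (4*a²)/a = 4*a)
J(195) - 1*(-36556) = 4*195 - 1*(-36556) = 780 + 36556 = 37336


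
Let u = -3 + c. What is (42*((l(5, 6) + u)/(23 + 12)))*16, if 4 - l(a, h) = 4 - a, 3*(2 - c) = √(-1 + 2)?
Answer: 352/5 ≈ 70.400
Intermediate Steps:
c = 5/3 (c = 2 - √(-1 + 2)/3 = 2 - √1/3 = 2 - ⅓*1 = 2 - ⅓ = 5/3 ≈ 1.6667)
l(a, h) = a (l(a, h) = 4 - (4 - a) = 4 + (-4 + a) = a)
u = -4/3 (u = -3 + 5/3 = -4/3 ≈ -1.3333)
(42*((l(5, 6) + u)/(23 + 12)))*16 = (42*((5 - 4/3)/(23 + 12)))*16 = (42*((11/3)/35))*16 = (42*((11/3)*(1/35)))*16 = (42*(11/105))*16 = (22/5)*16 = 352/5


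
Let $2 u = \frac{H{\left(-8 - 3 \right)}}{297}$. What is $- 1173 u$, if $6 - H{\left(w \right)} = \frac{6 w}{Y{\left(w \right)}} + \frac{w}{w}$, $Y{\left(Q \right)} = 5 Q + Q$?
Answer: $- \frac{782}{99} \approx -7.899$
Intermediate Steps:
$Y{\left(Q \right)} = 6 Q$
$H{\left(w \right)} = 4$ ($H{\left(w \right)} = 6 - \left(\frac{6 w}{6 w} + \frac{w}{w}\right) = 6 - \left(6 w \frac{1}{6 w} + 1\right) = 6 - \left(1 + 1\right) = 6 - 2 = 4$)
$u = \frac{2}{297}$ ($u = \frac{4 \cdot \frac{1}{297}}{2} = \frac{1}{2} \cdot \frac{4}{297} = \frac{2}{297} \approx 0.006734$)
$- 1173 u = \left(-1173\right) \frac{2}{297} = - \frac{782}{99}$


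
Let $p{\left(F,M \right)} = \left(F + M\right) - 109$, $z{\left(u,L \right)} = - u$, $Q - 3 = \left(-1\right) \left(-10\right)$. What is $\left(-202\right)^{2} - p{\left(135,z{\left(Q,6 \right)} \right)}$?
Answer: $40791$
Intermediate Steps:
$Q = 13$ ($Q = 3 - -10 = 3 + 10 = 13$)
$p{\left(F,M \right)} = -109 + F + M$
$\left(-202\right)^{2} - p{\left(135,z{\left(Q,6 \right)} \right)} = \left(-202\right)^{2} - \left(-109 + 135 - 13\right) = 40804 - \left(-109 + 135 - 13\right) = 40804 - 13 = 40791$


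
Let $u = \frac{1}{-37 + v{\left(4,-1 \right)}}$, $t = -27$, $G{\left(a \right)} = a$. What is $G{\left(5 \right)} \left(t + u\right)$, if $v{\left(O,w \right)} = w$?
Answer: $- \frac{5135}{38} \approx -135.13$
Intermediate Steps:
$u = - \frac{1}{38}$ ($u = \frac{1}{-37 - 1} = \frac{1}{-38} = - \frac{1}{38} \approx -0.026316$)
$G{\left(5 \right)} \left(t + u\right) = 5 \left(-27 - \frac{1}{38}\right) = 5 \left(- \frac{1027}{38}\right) = - \frac{5135}{38}$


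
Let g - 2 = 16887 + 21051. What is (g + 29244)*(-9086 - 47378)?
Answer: -3793477376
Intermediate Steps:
g = 37940 (g = 2 + (16887 + 21051) = 2 + 37938 = 37940)
(g + 29244)*(-9086 - 47378) = (37940 + 29244)*(-9086 - 47378) = 67184*(-56464) = -3793477376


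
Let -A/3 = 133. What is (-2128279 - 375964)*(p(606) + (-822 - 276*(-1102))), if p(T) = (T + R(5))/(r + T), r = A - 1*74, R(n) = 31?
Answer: -14432856440723/19 ≈ -7.5962e+11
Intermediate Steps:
A = -399 (A = -3*133 = -399)
r = -473 (r = -399 - 1*74 = -399 - 74 = -473)
p(T) = (31 + T)/(-473 + T) (p(T) = (T + 31)/(-473 + T) = (31 + T)/(-473 + T))
(-2128279 - 375964)*(p(606) + (-822 - 276*(-1102))) = (-2128279 - 375964)*((31 + 606)/(-473 + 606) + (-822 - 276*(-1102))) = -2504243*(637/133 + (-822 + 304152)) = -2504243*((1/133)*637 + 303330) = -2504243*(91/19 + 303330) = -2504243*5763361/19 = -14432856440723/19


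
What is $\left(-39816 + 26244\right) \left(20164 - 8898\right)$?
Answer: $-152902152$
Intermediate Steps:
$\left(-39816 + 26244\right) \left(20164 - 8898\right) = \left(-13572\right) 11266 = -152902152$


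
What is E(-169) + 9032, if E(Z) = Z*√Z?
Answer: 9032 - 2197*I ≈ 9032.0 - 2197.0*I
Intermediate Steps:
E(Z) = Z^(3/2)
E(-169) + 9032 = (-169)^(3/2) + 9032 = -2197*I + 9032 = 9032 - 2197*I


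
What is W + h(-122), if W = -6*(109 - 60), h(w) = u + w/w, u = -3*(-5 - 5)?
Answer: -263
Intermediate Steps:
u = 30 (u = -3*(-10) = 30)
h(w) = 31 (h(w) = 30 + w/w = 30 + 1 = 31)
W = -294 (W = -6*49 = -294)
W + h(-122) = -294 + 31 = -263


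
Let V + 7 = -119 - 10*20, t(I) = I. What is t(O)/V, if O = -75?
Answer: 75/326 ≈ 0.23006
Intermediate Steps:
V = -326 (V = -7 + (-119 - 10*20) = -7 + (-119 - 200) = -7 - 319 = -326)
t(O)/V = -75/(-326) = -75*(-1/326) = 75/326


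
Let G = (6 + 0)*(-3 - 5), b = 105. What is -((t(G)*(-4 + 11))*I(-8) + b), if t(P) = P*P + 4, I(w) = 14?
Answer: -226289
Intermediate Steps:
G = -48 (G = 6*(-8) = -48)
t(P) = 4 + P² (t(P) = P² + 4 = 4 + P²)
-((t(G)*(-4 + 11))*I(-8) + b) = -(((4 + (-48)²)*(-4 + 11))*14 + 105) = -(((4 + 2304)*7)*14 + 105) = -((2308*7)*14 + 105) = -(16156*14 + 105) = -(226184 + 105) = -1*226289 = -226289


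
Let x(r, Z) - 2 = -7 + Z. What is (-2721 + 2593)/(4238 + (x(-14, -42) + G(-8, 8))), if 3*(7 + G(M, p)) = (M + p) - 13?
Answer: -384/12539 ≈ -0.030624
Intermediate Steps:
G(M, p) = -34/3 + M/3 + p/3 (G(M, p) = -7 + ((M + p) - 13)/3 = -7 + (-13 + M + p)/3 = -7 + (-13/3 + M/3 + p/3) = -34/3 + M/3 + p/3)
x(r, Z) = -5 + Z (x(r, Z) = 2 + (-7 + Z) = -5 + Z)
(-2721 + 2593)/(4238 + (x(-14, -42) + G(-8, 8))) = (-2721 + 2593)/(4238 + ((-5 - 42) + (-34/3 + (1/3)*(-8) + (1/3)*8))) = -128/(4238 + (-47 + (-34/3 - 8/3 + 8/3))) = -128/(4238 + (-47 - 34/3)) = -128/(4238 - 175/3) = -128/12539/3 = -128*3/12539 = -384/12539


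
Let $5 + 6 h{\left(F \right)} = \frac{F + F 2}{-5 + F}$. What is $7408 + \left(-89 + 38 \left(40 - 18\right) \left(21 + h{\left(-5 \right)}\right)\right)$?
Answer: $\frac{73162}{3} \approx 24387.0$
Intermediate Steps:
$h{\left(F \right)} = - \frac{5}{6} + \frac{F}{2 \left(-5 + F\right)}$ ($h{\left(F \right)} = - \frac{5}{6} + \frac{\left(F + F 2\right) \frac{1}{-5 + F}}{6} = - \frac{5}{6} + \frac{\left(F + 2 F\right) \frac{1}{-5 + F}}{6} = - \frac{5}{6} + \frac{3 F \frac{1}{-5 + F}}{6} = - \frac{5}{6} + \frac{F}{2 \left(-5 + F\right)}$)
$7408 + \left(-89 + 38 \left(40 - 18\right) \left(21 + h{\left(-5 \right)}\right)\right) = 7408 - \left(89 - 38 \left(40 - 18\right) \left(21 + \frac{25 - -10}{6 \left(-5 - 5\right)}\right)\right) = 7408 - \left(89 - 38 \cdot 22 \left(21 + \frac{25 + 10}{6 \left(-10\right)}\right)\right) = 7408 - \left(89 - 38 \cdot 22 \left(21 + \frac{1}{6} \left(- \frac{1}{10}\right) 35\right)\right) = 7408 - \left(89 - 38 \cdot 22 \left(21 - \frac{7}{12}\right)\right) = 7408 - \left(89 - 38 \cdot 22 \cdot \frac{245}{12}\right) = 7408 + \left(-89 + 38 \cdot \frac{2695}{6}\right) = 7408 + \left(-89 + \frac{51205}{3}\right) = 7408 + \frac{50938}{3} = \frac{73162}{3}$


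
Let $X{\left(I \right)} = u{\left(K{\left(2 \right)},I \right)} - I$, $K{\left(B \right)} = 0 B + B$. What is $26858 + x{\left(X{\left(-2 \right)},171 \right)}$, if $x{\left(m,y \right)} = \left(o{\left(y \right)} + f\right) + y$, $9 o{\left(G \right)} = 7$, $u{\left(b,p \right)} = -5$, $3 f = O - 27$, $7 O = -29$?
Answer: $\frac{1702222}{63} \approx 27019.0$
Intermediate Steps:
$O = - \frac{29}{7}$ ($O = \frac{1}{7} \left(-29\right) = - \frac{29}{7} \approx -4.1429$)
$f = - \frac{218}{21}$ ($f = \frac{- \frac{29}{7} - 27}{3} = \frac{1}{3} \left(- \frac{218}{7}\right) = - \frac{218}{21} \approx -10.381$)
$K{\left(B \right)} = B$ ($K{\left(B \right)} = 0 + B = B$)
$X{\left(I \right)} = -5 - I$
$o{\left(G \right)} = \frac{7}{9}$ ($o{\left(G \right)} = \frac{1}{9} \cdot 7 = \frac{7}{9}$)
$x{\left(m,y \right)} = - \frac{605}{63} + y$ ($x{\left(m,y \right)} = \left(\frac{7}{9} - \frac{218}{21}\right) + y = - \frac{605}{63} + y$)
$26858 + x{\left(X{\left(-2 \right)},171 \right)} = 26858 + \left(- \frac{605}{63} + 171\right) = 26858 + \frac{10168}{63} = \frac{1702222}{63}$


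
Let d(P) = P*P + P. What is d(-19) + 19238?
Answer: 19580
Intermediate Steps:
d(P) = P + P² (d(P) = P² + P = P + P²)
d(-19) + 19238 = -19*(1 - 19) + 19238 = -19*(-18) + 19238 = 342 + 19238 = 19580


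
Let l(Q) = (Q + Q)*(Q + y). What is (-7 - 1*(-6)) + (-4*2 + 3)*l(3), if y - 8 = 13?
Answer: -721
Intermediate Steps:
y = 21 (y = 8 + 13 = 21)
l(Q) = 2*Q*(21 + Q) (l(Q) = (Q + Q)*(Q + 21) = (2*Q)*(21 + Q) = 2*Q*(21 + Q))
(-7 - 1*(-6)) + (-4*2 + 3)*l(3) = (-7 - 1*(-6)) + (-4*2 + 3)*(2*3*(21 + 3)) = (-7 + 6) + (-8 + 3)*(2*3*24) = -1 - 5*144 = -1 - 720 = -721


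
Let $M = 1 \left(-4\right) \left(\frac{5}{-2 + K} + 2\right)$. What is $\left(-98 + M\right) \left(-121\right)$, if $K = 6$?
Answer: $13431$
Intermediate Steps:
$M = -13$ ($M = 1 \left(-4\right) \left(\frac{5}{-2 + 6} + 2\right) = - 4 \left(\frac{5}{4} + 2\right) = \left(-4\right) \frac{13}{4} = -13$)
$\left(-98 + M\right) \left(-121\right) = \left(-98 - 13\right) \left(-121\right) = \left(-111\right) \left(-121\right) = 13431$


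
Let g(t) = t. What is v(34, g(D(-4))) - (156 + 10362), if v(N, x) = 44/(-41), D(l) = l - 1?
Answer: -431282/41 ≈ -10519.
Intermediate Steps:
D(l) = -1 + l
v(N, x) = -44/41 (v(N, x) = 44*(-1/41) = -44/41)
v(34, g(D(-4))) - (156 + 10362) = -44/41 - (156 + 10362) = -44/41 - 1*10518 = -44/41 - 10518 = -431282/41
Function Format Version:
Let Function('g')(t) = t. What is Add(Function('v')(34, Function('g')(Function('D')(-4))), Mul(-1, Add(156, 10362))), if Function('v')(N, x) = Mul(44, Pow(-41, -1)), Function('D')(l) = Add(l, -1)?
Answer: Rational(-431282, 41) ≈ -10519.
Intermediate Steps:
Function('D')(l) = Add(-1, l)
Function('v')(N, x) = Rational(-44, 41) (Function('v')(N, x) = Mul(44, Rational(-1, 41)) = Rational(-44, 41))
Add(Function('v')(34, Function('g')(Function('D')(-4))), Mul(-1, Add(156, 10362))) = Add(Rational(-44, 41), Mul(-1, Add(156, 10362))) = Add(Rational(-44, 41), Mul(-1, 10518)) = Add(Rational(-44, 41), -10518) = Rational(-431282, 41)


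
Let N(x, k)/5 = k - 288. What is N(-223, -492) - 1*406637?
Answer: -410537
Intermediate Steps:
N(x, k) = -1440 + 5*k (N(x, k) = 5*(k - 288) = 5*(-288 + k) = -1440 + 5*k)
N(-223, -492) - 1*406637 = (-1440 + 5*(-492)) - 1*406637 = (-1440 - 2460) - 406637 = -3900 - 406637 = -410537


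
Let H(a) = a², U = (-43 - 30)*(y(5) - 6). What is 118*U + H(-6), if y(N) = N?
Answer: 8650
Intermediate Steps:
U = 73 (U = (-43 - 30)*(5 - 6) = -73*(-1) = 73)
118*U + H(-6) = 118*73 + (-6)² = 8614 + 36 = 8650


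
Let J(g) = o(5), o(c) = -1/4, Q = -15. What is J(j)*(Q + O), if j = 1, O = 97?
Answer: -41/2 ≈ -20.500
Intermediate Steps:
o(c) = -¼ (o(c) = -1*¼ = -¼)
J(g) = -¼
J(j)*(Q + O) = -(-15 + 97)/4 = -¼*82 = -41/2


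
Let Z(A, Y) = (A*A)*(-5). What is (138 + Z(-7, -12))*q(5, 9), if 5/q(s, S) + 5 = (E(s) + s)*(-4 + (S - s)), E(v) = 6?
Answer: 107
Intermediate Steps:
Z(A, Y) = -5*A**2 (Z(A, Y) = A**2*(-5) = -5*A**2)
q(s, S) = 5/(-5 + (6 + s)*(-4 + S - s)) (q(s, S) = 5/(-5 + (6 + s)*(-4 + (S - s))) = 5/(-5 + (6 + s)*(-4 + S - s)))
(138 + Z(-7, -12))*q(5, 9) = (138 - 5*(-7)**2)*(-5/(29 + 5**2 - 6*9 + 10*5 - 1*9*5)) = (138 - 5*49)*(-5/(29 + 25 - 54 + 50 - 45)) = (138 - 245)*(-5/5) = -(-535)/5 = -107*(-1) = 107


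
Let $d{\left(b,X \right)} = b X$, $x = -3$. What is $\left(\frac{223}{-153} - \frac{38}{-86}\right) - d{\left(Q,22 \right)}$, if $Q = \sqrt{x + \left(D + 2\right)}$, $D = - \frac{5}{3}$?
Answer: $- \frac{6682}{6579} - \frac{44 i \sqrt{6}}{3} \approx -1.0157 - 35.926 i$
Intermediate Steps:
$D = - \frac{5}{3}$ ($D = \left(-5\right) \frac{1}{3} = - \frac{5}{3} \approx -1.6667$)
$Q = \frac{2 i \sqrt{6}}{3}$ ($Q = \sqrt{-3 + \left(- \frac{5}{3} + 2\right)} = \sqrt{-3 + \frac{1}{3}} = \sqrt{- \frac{8}{3}} = \frac{2 i \sqrt{6}}{3} \approx 1.633 i$)
$d{\left(b,X \right)} = X b$
$\left(\frac{223}{-153} - \frac{38}{-86}\right) - d{\left(Q,22 \right)} = \left(\frac{223}{-153} - \frac{38}{-86}\right) - 22 \frac{2 i \sqrt{6}}{3} = \left(223 \left(- \frac{1}{153}\right) - - \frac{19}{43}\right) - \frac{44 i \sqrt{6}}{3} = \left(- \frac{223}{153} + \frac{19}{43}\right) - \frac{44 i \sqrt{6}}{3} = - \frac{6682}{6579} - \frac{44 i \sqrt{6}}{3}$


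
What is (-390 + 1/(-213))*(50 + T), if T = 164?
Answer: -17777194/213 ≈ -83461.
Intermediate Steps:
(-390 + 1/(-213))*(50 + T) = (-390 + 1/(-213))*(50 + 164) = (-390 - 1/213)*214 = -83071/213*214 = -17777194/213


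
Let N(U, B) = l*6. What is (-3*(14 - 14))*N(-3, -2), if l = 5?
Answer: 0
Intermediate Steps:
N(U, B) = 30 (N(U, B) = 5*6 = 30)
(-3*(14 - 14))*N(-3, -2) = -3*(14 - 14)*30 = -3*0*30 = 0*30 = 0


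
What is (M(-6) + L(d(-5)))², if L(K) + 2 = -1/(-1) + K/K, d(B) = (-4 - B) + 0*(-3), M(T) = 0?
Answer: 0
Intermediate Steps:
d(B) = -4 - B (d(B) = (-4 - B) + 0 = -4 - B)
L(K) = 0 (L(K) = -2 + (-1/(-1) + K/K) = -2 + (-1*(-1) + 1) = -2 + (1 + 1) = -2 + 2 = 0)
(M(-6) + L(d(-5)))² = (0 + 0)² = 0² = 0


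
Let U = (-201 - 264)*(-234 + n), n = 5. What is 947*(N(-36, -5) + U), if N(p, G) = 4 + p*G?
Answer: 101015543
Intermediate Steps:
N(p, G) = 4 + G*p
U = 106485 (U = (-201 - 264)*(-234 + 5) = -465*(-229) = 106485)
947*(N(-36, -5) + U) = 947*((4 - 5*(-36)) + 106485) = 947*((4 + 180) + 106485) = 947*(184 + 106485) = 947*106669 = 101015543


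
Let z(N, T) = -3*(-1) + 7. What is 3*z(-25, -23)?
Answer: 30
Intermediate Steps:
z(N, T) = 10 (z(N, T) = 3 + 7 = 10)
3*z(-25, -23) = 3*10 = 30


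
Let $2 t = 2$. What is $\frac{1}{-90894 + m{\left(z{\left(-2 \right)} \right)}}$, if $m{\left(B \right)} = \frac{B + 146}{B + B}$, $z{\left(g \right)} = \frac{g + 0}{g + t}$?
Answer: $- \frac{1}{90857} \approx -1.1006 \cdot 10^{-5}$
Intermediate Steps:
$t = 1$ ($t = \frac{1}{2} \cdot 2 = 1$)
$z{\left(g \right)} = \frac{g}{1 + g}$ ($z{\left(g \right)} = \frac{g + 0}{g + 1} = \frac{g}{1 + g}$)
$m{\left(B \right)} = \frac{146 + B}{2 B}$
$\frac{1}{-90894 + m{\left(z{\left(-2 \right)} \right)}} = \frac{1}{-90894 + \frac{146 - \frac{2}{1 - 2}}{2 \left(- \frac{2}{1 - 2}\right)}} = \frac{1}{-90894 + \frac{146 - \frac{2}{-1}}{2 \left(- \frac{2}{-1}\right)}} = \frac{1}{-90894 + \frac{146 - -2}{2 \left(\left(-2\right) \left(-1\right)\right)}} = \frac{1}{-90894 + \frac{146 + 2}{2 \cdot 2}} = \frac{1}{-90894 + \frac{1}{2} \cdot \frac{1}{2} \cdot 148} = \frac{1}{-90894 + 37} = \frac{1}{-90857} = - \frac{1}{90857}$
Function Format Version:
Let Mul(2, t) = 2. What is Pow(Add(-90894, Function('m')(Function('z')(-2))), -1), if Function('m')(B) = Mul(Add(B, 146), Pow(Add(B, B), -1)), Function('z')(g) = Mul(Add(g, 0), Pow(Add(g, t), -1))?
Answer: Rational(-1, 90857) ≈ -1.1006e-5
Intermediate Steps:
t = 1 (t = Mul(Rational(1, 2), 2) = 1)
Function('z')(g) = Mul(g, Pow(Add(1, g), -1)) (Function('z')(g) = Mul(Add(g, 0), Pow(Add(g, 1), -1)) = Mul(g, Pow(Add(1, g), -1)))
Function('m')(B) = Mul(Rational(1, 2), Pow(B, -1), Add(146, B)) (Function('m')(B) = Mul(Add(146, B), Pow(Mul(2, B), -1)) = Mul(Add(146, B), Mul(Rational(1, 2), Pow(B, -1))) = Mul(Rational(1, 2), Pow(B, -1), Add(146, B)))
Pow(Add(-90894, Function('m')(Function('z')(-2))), -1) = Pow(Add(-90894, Mul(Rational(1, 2), Pow(Mul(-2, Pow(Add(1, -2), -1)), -1), Add(146, Mul(-2, Pow(Add(1, -2), -1))))), -1) = Pow(Add(-90894, Mul(Rational(1, 2), Pow(Mul(-2, Pow(-1, -1)), -1), Add(146, Mul(-2, Pow(-1, -1))))), -1) = Pow(Add(-90894, Mul(Rational(1, 2), Pow(Mul(-2, -1), -1), Add(146, Mul(-2, -1)))), -1) = Pow(Add(-90894, Mul(Rational(1, 2), Pow(2, -1), Add(146, 2))), -1) = Pow(Add(-90894, Mul(Rational(1, 2), Rational(1, 2), 148)), -1) = Pow(Add(-90894, 37), -1) = Pow(-90857, -1) = Rational(-1, 90857)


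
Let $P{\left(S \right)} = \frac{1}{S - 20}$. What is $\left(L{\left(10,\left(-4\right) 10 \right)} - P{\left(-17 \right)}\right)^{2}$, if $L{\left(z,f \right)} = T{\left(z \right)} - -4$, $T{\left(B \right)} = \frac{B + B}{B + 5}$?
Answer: $\frac{354025}{12321} \approx 28.733$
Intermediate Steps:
$P{\left(S \right)} = \frac{1}{-20 + S}$
$T{\left(B \right)} = \frac{2 B}{5 + B}$
$L{\left(z,f \right)} = 4 + \frac{2 z}{5 + z}$ ($L{\left(z,f \right)} = \frac{2 z}{5 + z} - -4 = \frac{2 z}{5 + z} + 4 = 4 + \frac{2 z}{5 + z}$)
$\left(L{\left(10,\left(-4\right) 10 \right)} - P{\left(-17 \right)}\right)^{2} = \left(\frac{2 \left(10 + 3 \cdot 10\right)}{5 + 10} - \frac{1}{-20 - 17}\right)^{2} = \left(\frac{2 \left(10 + 30\right)}{15} - \frac{1}{-37}\right)^{2} = \left(2 \cdot \frac{1}{15} \cdot 40 - - \frac{1}{37}\right)^{2} = \left(\frac{16}{3} + \frac{1}{37}\right)^{2} = \left(\frac{595}{111}\right)^{2} = \frac{354025}{12321}$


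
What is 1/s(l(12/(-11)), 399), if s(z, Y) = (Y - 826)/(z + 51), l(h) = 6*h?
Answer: -489/4697 ≈ -0.10411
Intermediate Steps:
s(z, Y) = (-826 + Y)/(51 + z)
1/s(l(12/(-11)), 399) = 1/((-826 + 399)/(51 + 6*(12/(-11)))) = 1/(-427/(51 + 6*(12*(-1/11)))) = 1/(-427/(51 + 6*(-12/11))) = 1/(-427/(51 - 72/11)) = 1/(-427/(489/11)) = 1/((11/489)*(-427)) = 1/(-4697/489) = -489/4697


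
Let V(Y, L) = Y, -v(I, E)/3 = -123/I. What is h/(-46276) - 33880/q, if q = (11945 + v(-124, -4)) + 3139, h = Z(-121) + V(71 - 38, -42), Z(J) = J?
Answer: -48561616246/21634573743 ≈ -2.2446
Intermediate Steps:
v(I, E) = 369/I (v(I, E) = -(-369)/I = 369/I)
h = -88 (h = -121 + (71 - 38) = -121 + 33 = -88)
q = 1870047/124 (q = (11945 + 369/(-124)) + 3139 = (11945 + 369*(-1/124)) + 3139 = (11945 - 369/124) + 3139 = 1480811/124 + 3139 = 1870047/124 ≈ 15081.)
h/(-46276) - 33880/q = -88/(-46276) - 33880/1870047/124 = -88*(-1/46276) - 33880*124/1870047 = 22/11569 - 4201120/1870047 = -48561616246/21634573743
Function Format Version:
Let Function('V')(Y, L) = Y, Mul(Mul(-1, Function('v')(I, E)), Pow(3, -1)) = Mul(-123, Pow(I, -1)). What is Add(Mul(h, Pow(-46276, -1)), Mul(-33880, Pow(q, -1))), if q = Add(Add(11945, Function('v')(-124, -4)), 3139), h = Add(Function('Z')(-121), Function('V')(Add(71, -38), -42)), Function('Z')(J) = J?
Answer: Rational(-48561616246, 21634573743) ≈ -2.2446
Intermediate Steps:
Function('v')(I, E) = Mul(369, Pow(I, -1)) (Function('v')(I, E) = Mul(-3, Mul(-123, Pow(I, -1))) = Mul(369, Pow(I, -1)))
h = -88 (h = Add(-121, Add(71, -38)) = Add(-121, 33) = -88)
q = Rational(1870047, 124) (q = Add(Add(11945, Mul(369, Pow(-124, -1))), 3139) = Add(Add(11945, Mul(369, Rational(-1, 124))), 3139) = Add(Add(11945, Rational(-369, 124)), 3139) = Add(Rational(1480811, 124), 3139) = Rational(1870047, 124) ≈ 15081.)
Add(Mul(h, Pow(-46276, -1)), Mul(-33880, Pow(q, -1))) = Add(Mul(-88, Pow(-46276, -1)), Mul(-33880, Pow(Rational(1870047, 124), -1))) = Add(Mul(-88, Rational(-1, 46276)), Mul(-33880, Rational(124, 1870047))) = Add(Rational(22, 11569), Rational(-4201120, 1870047)) = Rational(-48561616246, 21634573743)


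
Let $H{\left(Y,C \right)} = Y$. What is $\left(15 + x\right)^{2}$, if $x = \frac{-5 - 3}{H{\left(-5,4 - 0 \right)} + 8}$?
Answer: $\frac{1369}{9} \approx 152.11$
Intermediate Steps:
$x = - \frac{8}{3}$ ($x = \frac{-5 - 3}{-5 + 8} = - \frac{8}{3} \approx -2.6667$)
$\left(15 + x\right)^{2} = \left(15 - \frac{8}{3}\right)^{2} = \left(\frac{37}{3}\right)^{2} = \frac{1369}{9}$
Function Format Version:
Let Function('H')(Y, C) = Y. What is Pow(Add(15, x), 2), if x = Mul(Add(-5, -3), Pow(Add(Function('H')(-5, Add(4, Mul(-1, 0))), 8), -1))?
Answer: Rational(1369, 9) ≈ 152.11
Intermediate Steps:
x = Rational(-8, 3) (x = Mul(Add(-5, -3), Pow(Add(-5, 8), -1)) = Mul(-8, Pow(3, -1)) = Mul(-8, Rational(1, 3)) = Rational(-8, 3) ≈ -2.6667)
Pow(Add(15, x), 2) = Pow(Add(15, Rational(-8, 3)), 2) = Pow(Rational(37, 3), 2) = Rational(1369, 9)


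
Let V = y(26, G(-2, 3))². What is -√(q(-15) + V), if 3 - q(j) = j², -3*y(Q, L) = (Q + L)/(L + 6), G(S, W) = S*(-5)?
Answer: -I*√3543/4 ≈ -14.881*I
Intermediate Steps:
G(S, W) = -5*S
y(Q, L) = -(L + Q)/(3*(6 + L)) (y(Q, L) = -(Q + L)/(3*(L + 6)) = -(L + Q)/(3*(6 + L)))
V = 9/16 (V = ((-(-5)*(-2) - 1*26)/(3*(6 - 5*(-2))))² = ((-1*10 - 26)/(3*(6 + 10)))² = ((⅓)*(-10 - 26)/16)² = ((⅓)*(1/16)*(-36))² = (-¾)² = 9/16 ≈ 0.56250)
q(j) = 3 - j²
-√(q(-15) + V) = -√((3 - 1*(-15)²) + 9/16) = -√((3 - 1*225) + 9/16) = -√((3 - 225) + 9/16) = -√(-222 + 9/16) = -√(-3543/16) = -I*√3543/4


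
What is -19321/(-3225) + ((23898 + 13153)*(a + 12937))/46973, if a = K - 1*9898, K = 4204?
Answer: 866369832758/151487925 ≈ 5719.1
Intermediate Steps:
a = -5694 (a = 4204 - 1*9898 = 4204 - 9898 = -5694)
-19321/(-3225) + ((23898 + 13153)*(a + 12937))/46973 = -19321/(-3225) + ((23898 + 13153)*(-5694 + 12937))/46973 = -19321*(-1/3225) + (37051*7243)*(1/46973) = 19321/3225 + 268360393*(1/46973) = 19321/3225 + 268360393/46973 = 866369832758/151487925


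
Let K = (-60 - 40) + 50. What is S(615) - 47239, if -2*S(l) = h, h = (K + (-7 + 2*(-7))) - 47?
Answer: -47180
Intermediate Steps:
K = -50 (K = -100 + 50 = -50)
h = -118 (h = (-50 + (-7 + 2*(-7))) - 47 = (-50 + (-7 - 14)) - 47 = (-50 - 21) - 47 = -71 - 47 = -118)
S(l) = 59 (S(l) = -1/2*(-118) = 59)
S(615) - 47239 = 59 - 47239 = -47180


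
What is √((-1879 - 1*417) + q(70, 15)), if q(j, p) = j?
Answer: I*√2226 ≈ 47.18*I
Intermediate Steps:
√((-1879 - 1*417) + q(70, 15)) = √((-1879 - 1*417) + 70) = √((-1879 - 417) + 70) = √(-2296 + 70) = √(-2226) = I*√2226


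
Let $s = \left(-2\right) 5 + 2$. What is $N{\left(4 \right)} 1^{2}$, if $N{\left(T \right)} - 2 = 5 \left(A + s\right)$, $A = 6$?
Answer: $-8$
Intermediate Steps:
$s = -8$ ($s = -10 + 2 = -8$)
$N{\left(T \right)} = -8$ ($N{\left(T \right)} = 2 + 5 \left(6 - 8\right) = 2 + 5 \left(-2\right) = 2 - 10 = -8$)
$N{\left(4 \right)} 1^{2} = - 8 \cdot 1^{2} = \left(-8\right) 1 = -8$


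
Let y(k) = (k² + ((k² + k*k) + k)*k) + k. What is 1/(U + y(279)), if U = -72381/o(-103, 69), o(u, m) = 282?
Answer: 94/4097552339 ≈ 2.2941e-8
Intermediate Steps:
U = -24127/94 (U = -72381/282 = -72381*1/282 = -24127/94 ≈ -256.67)
y(k) = k + k² + k*(k + 2*k²) (y(k) = (k² + ((k² + k²) + k)*k) + k = (k² + (2*k² + k)*k) + k = (k² + (k + 2*k²)*k) + k = (k² + k*(k + 2*k²)) + k = k + k² + k*(k + 2*k²))
1/(U + y(279)) = 1/(-24127/94 + 279*(1 + 2*279 + 2*279²)) = 1/(-24127/94 + 279*(1 + 558 + 2*77841)) = 1/(-24127/94 + 279*(1 + 558 + 155682)) = 1/(-24127/94 + 279*156241) = 1/(-24127/94 + 43591239) = 1/(4097552339/94) = 94/4097552339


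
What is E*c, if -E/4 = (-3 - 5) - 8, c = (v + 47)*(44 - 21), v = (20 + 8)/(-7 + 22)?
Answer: 1078976/15 ≈ 71932.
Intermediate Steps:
v = 28/15 ≈ 1.8667
c = 16859/15 (c = (28/15 + 47)*(44 - 21) = (733/15)*23 = 16859/15 ≈ 1123.9)
E = 64 (E = -4*((-3 - 5) - 8) = -4*(-8 - 8) = -4*(-16) = 64)
E*c = 64*(16859/15) = 1078976/15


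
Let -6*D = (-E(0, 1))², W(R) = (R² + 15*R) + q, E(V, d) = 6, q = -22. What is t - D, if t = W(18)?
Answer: 578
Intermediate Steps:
W(R) = -22 + R² + 15*R (W(R) = (R² + 15*R) - 22 = -22 + R² + 15*R)
t = 572 (t = -22 + 18² + 15*18 = -22 + 324 + 270 = 572)
D = -6 (D = -(-1*6)²/6 = -⅙*(-6)² = -⅙*36 = -6)
t - D = 572 - 1*(-6) = 572 + 6 = 578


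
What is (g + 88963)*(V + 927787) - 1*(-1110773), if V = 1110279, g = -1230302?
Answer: -2326123099601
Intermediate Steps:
(g + 88963)*(V + 927787) - 1*(-1110773) = (-1230302 + 88963)*(1110279 + 927787) - 1*(-1110773) = -1141339*2038066 + 1110773 = -2326124210374 + 1110773 = -2326123099601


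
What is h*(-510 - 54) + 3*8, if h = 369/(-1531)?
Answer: 244860/1531 ≈ 159.93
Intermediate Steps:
h = -369/1531 (h = 369*(-1/1531) = -369/1531 ≈ -0.24102)
h*(-510 - 54) + 3*8 = -369*(-510 - 54)/1531 + 3*8 = -369/1531*(-564) + 24 = 208116/1531 + 24 = 244860/1531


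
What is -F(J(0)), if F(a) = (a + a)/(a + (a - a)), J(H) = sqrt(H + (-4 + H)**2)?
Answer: -2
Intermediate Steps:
F(a) = 2 (F(a) = (2*a)/(a + 0) = (2*a)/a = 2)
-F(J(0)) = -1*2 = -2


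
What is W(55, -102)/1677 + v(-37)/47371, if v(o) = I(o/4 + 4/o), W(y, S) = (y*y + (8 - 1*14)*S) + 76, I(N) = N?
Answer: 26029178759/11757292716 ≈ 2.2139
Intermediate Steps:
W(y, S) = 76 + y**2 - 6*S (W(y, S) = (y**2 + (8 - 14)*S) + 76 = (y**2 - 6*S) + 76 = 76 + y**2 - 6*S)
v(o) = 4/o + o/4 (v(o) = o/4 + 4/o = 4/o + o/4)
W(55, -102)/1677 + v(-37)/47371 = (76 + 55**2 - 6*(-102))/1677 + (4/(-37) + (1/4)*(-37))/47371 = (76 + 3025 + 612)*(1/1677) + (4*(-1/37) - 37/4)*(1/47371) = 3713*(1/1677) + (-4/37 - 37/4)*(1/47371) = 3713/1677 - 1385/148*1/47371 = 3713/1677 - 1385/7010908 = 26029178759/11757292716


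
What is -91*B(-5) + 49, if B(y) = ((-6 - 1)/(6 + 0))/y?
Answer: 833/30 ≈ 27.767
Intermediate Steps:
B(y) = -7/(6*y) (B(y) = (-7/6)/y = (-7*⅙)/y = -7/(6*y))
-91*B(-5) + 49 = -(-637)/(6*(-5)) + 49 = -(-637)*(-1)/(6*5) + 49 = -91*7/30 + 49 = -637/30 + 49 = 833/30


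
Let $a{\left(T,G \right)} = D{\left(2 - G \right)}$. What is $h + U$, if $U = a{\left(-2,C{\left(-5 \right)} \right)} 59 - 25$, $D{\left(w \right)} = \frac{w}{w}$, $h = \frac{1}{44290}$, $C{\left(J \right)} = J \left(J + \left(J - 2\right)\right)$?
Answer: $\frac{1505861}{44290} \approx 34.0$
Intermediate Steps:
$C{\left(J \right)} = J \left(-2 + 2 J\right)$ ($C{\left(J \right)} = J \left(J + \left(-2 + J\right)\right) = J \left(-2 + 2 J\right)$)
$h = \frac{1}{44290} \approx 2.2578 \cdot 10^{-5}$
$D{\left(w \right)} = 1$
$a{\left(T,G \right)} = 1$
$U = 34$ ($U = 1 \cdot 59 - 25 = 59 - 25 = 34$)
$h + U = \frac{1}{44290} + 34 = \frac{1505861}{44290}$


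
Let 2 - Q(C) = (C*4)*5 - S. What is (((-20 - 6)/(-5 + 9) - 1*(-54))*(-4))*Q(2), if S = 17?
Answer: 3990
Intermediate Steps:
Q(C) = 19 - 20*C (Q(C) = 2 - ((C*4)*5 - 1*17) = 2 - ((4*C)*5 - 17) = 2 - (20*C - 17) = 2 - (-17 + 20*C) = 2 + (17 - 20*C) = 19 - 20*C)
(((-20 - 6)/(-5 + 9) - 1*(-54))*(-4))*Q(2) = (((-20 - 6)/(-5 + 9) - 1*(-54))*(-4))*(19 - 20*2) = ((-26/4 + 54)*(-4))*(19 - 40) = ((-26*¼ + 54)*(-4))*(-21) = ((-13/2 + 54)*(-4))*(-21) = ((95/2)*(-4))*(-21) = -190*(-21) = 3990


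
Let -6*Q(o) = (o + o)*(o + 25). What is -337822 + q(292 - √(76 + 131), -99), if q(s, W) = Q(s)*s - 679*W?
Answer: -28026998/3 + 270599*√23 ≈ -8.0446e+6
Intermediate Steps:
Q(o) = -o*(25 + o)/3 (Q(o) = -(o + o)*(o + 25)/6 = -2*o*(25 + o)/6 = -o*(25 + o)/3)
q(s, W) = -679*W - s²*(25 + s)/3 (q(s, W) = (-s*(25 + s)/3)*s - 679*W = -s²*(25 + s)/3 - 679*W = -679*W - s²*(25 + s)/3)
-337822 + q(292 - √(76 + 131), -99) = -337822 + (-679*(-99) - (292 - √(76 + 131))²*(25 + (292 - √(76 + 131)))/3) = -337822 + (67221 - (292 - √207)²*(25 + (292 - √207))/3) = -337822 + (67221 - (292 - 3*√23)²*(25 + (292 - 3*√23))/3) = -337822 + (67221 - (292 - 3*√23)²*(317 - 3*√23)/3) = -270601 - (292 - 3*√23)²*(317 - 3*√23)/3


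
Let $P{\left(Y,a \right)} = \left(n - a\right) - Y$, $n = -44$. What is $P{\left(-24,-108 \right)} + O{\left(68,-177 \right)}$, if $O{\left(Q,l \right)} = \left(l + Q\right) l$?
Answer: $19381$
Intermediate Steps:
$P{\left(Y,a \right)} = -44 - Y - a$ ($P{\left(Y,a \right)} = \left(-44 - a\right) - Y = -44 - Y - a$)
$O{\left(Q,l \right)} = l \left(Q + l\right)$ ($O{\left(Q,l \right)} = \left(Q + l\right) l = l \left(Q + l\right)$)
$P{\left(-24,-108 \right)} + O{\left(68,-177 \right)} = \left(-44 - -24 - -108\right) - 177 \left(68 - 177\right) = \left(-44 + 24 + 108\right) - -19293 = 88 + 19293 = 19381$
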